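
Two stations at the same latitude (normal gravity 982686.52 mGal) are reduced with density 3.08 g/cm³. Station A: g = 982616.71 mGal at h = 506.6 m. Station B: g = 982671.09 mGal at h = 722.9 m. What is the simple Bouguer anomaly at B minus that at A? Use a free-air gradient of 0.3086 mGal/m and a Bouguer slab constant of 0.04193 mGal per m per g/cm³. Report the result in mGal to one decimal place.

Δg_SB(A) = 982616.71 − 982686.52 + 0.3086×506.6 − 0.04193×3.08×506.6 = 21.10 mGal
Δg_SB(B) = 982671.09 − 982686.52 + 0.3086×722.9 − 0.04193×3.08×722.9 = 114.30 mGal
Difference = 114.30 − (21.10) = 93.20 mGal

93.2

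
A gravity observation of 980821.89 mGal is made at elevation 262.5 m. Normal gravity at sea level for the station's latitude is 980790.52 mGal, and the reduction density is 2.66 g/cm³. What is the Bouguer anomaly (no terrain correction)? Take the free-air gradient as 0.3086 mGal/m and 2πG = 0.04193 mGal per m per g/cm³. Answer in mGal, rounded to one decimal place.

Free-air correction = 0.3086 × 262.5 = 81.01 mGal
Free-air anomaly = 980821.89 − 980790.52 + (81.01) = 112.38 mGal
Bouguer slab correction = 0.04193 × 2.66 × 262.5 = 29.28 mGal
Simple Bouguer anomaly = 112.38 − (29.28) = 83.10 mGal

83.1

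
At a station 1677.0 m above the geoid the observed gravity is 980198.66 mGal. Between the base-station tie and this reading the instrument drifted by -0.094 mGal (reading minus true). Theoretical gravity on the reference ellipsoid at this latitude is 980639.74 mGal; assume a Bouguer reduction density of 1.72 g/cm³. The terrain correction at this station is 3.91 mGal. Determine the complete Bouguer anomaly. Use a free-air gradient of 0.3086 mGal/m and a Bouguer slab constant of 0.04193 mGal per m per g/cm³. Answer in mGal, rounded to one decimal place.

-40.5

Drift-corrected reading = 980198.66 − (-0.094) = 980198.754 mGal
Free-air correction = 0.3086 × 1677.0 = 517.52 mGal
Free-air anomaly = 980198.754 − 980639.74 + (517.52) = 76.534 mGal
Bouguer slab correction = 0.04193 × 1.72 × 1677.0 = 120.94 mGal
Simple Bouguer anomaly = 76.534 − (120.94) = -44.406 mGal
Complete Bouguer anomaly = -44.406 + 3.91 = -40.496 mGal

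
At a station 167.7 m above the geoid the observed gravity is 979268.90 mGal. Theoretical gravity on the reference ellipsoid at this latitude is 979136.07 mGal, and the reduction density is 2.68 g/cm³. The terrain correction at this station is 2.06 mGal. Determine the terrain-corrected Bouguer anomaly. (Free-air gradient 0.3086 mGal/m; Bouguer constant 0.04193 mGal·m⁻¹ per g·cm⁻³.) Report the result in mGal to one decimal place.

167.8

Free-air correction = 0.3086 × 167.7 = 51.75 mGal
Free-air anomaly = 979268.90 − 979136.07 + (51.75) = 184.58 mGal
Bouguer slab correction = 0.04193 × 2.68 × 167.7 = 18.84 mGal
Simple Bouguer anomaly = 184.58 − (18.84) = 165.74 mGal
Complete Bouguer anomaly = 165.74 + 2.06 = 167.80 mGal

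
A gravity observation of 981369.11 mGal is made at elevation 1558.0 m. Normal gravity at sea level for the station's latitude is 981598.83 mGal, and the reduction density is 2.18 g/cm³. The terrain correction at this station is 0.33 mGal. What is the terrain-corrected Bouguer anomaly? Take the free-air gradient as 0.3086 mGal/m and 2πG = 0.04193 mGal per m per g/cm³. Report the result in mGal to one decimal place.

109.0

Free-air correction = 0.3086 × 1558.0 = 480.80 mGal
Free-air anomaly = 981369.11 − 981598.83 + (480.80) = 251.08 mGal
Bouguer slab correction = 0.04193 × 2.18 × 1558.0 = 142.41 mGal
Simple Bouguer anomaly = 251.08 − (142.41) = 108.67 mGal
Complete Bouguer anomaly = 108.67 + 0.33 = 109.00 mGal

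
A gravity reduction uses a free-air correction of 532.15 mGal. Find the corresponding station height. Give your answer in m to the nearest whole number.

h = 532.15 / 0.3086 = 1724.40 m

1724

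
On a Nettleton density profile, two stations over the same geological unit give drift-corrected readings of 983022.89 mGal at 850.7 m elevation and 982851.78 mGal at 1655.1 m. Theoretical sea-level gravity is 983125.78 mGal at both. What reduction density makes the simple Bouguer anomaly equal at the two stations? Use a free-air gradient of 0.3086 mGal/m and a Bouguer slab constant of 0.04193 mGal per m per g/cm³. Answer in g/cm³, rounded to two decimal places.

2.29

Δg_obs = 982851.78 − 983022.89 = -171.11 mGal over Δh = 1655.1 − 850.7 = 804.4 m
Equal Bouguer anomalies ⇒ Δg_obs + (0.3086 − 0.04193ρ)·Δh = 0
0.3086 − 0.04193ρ = −Δg_obs/Δh = 0.21272
ρ = (0.3086 − 0.21272) / 0.04193 = 2.29 g/cm³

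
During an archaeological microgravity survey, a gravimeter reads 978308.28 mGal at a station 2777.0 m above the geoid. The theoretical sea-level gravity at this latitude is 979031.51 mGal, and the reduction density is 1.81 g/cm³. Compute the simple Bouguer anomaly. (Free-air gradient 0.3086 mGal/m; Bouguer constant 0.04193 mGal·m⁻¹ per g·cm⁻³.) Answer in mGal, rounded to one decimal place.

Free-air correction = 0.3086 × 2777.0 = 856.98 mGal
Free-air anomaly = 978308.28 − 979031.51 + (856.98) = 133.75 mGal
Bouguer slab correction = 0.04193 × 1.81 × 2777.0 = 210.76 mGal
Simple Bouguer anomaly = 133.75 − (210.76) = -77.01 mGal

-77.0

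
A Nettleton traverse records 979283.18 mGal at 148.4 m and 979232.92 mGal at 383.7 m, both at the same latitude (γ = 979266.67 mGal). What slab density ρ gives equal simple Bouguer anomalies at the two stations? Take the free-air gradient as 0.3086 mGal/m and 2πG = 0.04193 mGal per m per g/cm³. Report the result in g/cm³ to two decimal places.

2.27

Δg_obs = 979232.92 − 979283.18 = -50.26 mGal over Δh = 383.7 − 148.4 = 235.3 m
Equal Bouguer anomalies ⇒ Δg_obs + (0.3086 − 0.04193ρ)·Δh = 0
0.3086 − 0.04193ρ = −Δg_obs/Δh = 0.21360
ρ = (0.3086 − 0.21360) / 0.04193 = 2.27 g/cm³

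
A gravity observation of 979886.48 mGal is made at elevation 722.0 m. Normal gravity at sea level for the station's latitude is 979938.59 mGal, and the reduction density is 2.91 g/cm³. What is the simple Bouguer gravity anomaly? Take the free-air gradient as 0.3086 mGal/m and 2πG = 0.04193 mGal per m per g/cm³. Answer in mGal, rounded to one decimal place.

Free-air correction = 0.3086 × 722.0 = 222.81 mGal
Free-air anomaly = 979886.48 − 979938.59 + (222.81) = 170.70 mGal
Bouguer slab correction = 0.04193 × 2.91 × 722.0 = 88.10 mGal
Simple Bouguer anomaly = 170.70 − (88.10) = 82.60 mGal

82.6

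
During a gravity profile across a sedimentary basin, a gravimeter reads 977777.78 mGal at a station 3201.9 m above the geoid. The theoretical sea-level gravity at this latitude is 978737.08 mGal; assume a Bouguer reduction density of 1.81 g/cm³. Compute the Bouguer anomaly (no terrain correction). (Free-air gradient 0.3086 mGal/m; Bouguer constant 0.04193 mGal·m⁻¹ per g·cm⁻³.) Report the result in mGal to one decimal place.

-214.2

Free-air correction = 0.3086 × 3201.9 = 988.11 mGal
Free-air anomaly = 977777.78 − 978737.08 + (988.11) = 28.81 mGal
Bouguer slab correction = 0.04193 × 1.81 × 3201.9 = 243.00 mGal
Simple Bouguer anomaly = 28.81 − (243.00) = -214.19 mGal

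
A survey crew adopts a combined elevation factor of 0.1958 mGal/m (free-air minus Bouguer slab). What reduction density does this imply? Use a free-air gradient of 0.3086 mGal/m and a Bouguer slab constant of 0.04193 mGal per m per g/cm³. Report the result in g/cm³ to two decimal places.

2.69

0.1958 = 0.3086 − 0.04193 × ρ
ρ = (0.3086 − 0.1958) / 0.04193 = 2.69 g/cm³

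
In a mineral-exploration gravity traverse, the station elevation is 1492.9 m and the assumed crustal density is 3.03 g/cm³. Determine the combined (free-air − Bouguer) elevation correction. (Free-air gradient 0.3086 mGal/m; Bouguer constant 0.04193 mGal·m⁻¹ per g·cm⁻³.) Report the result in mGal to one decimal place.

Combined gradient = 0.3086 − 0.04193 × 3.03 = 0.1815521 mGal/m
Combined elevation correction = 0.1815521 × 1492.9 = 271.0 mGal

271.0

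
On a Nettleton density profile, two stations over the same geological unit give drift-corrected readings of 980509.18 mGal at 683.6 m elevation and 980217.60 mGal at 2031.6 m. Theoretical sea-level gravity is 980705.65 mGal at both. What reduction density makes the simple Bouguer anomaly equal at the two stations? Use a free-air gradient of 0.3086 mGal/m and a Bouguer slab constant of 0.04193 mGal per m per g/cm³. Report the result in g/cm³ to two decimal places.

Δg_obs = 980217.60 − 980509.18 = -291.58 mGal over Δh = 2031.6 − 683.6 = 1348.0 m
Equal Bouguer anomalies ⇒ Δg_obs + (0.3086 − 0.04193ρ)·Δh = 0
0.3086 − 0.04193ρ = −Δg_obs/Δh = 0.21631
ρ = (0.3086 − 0.21631) / 0.04193 = 2.20 g/cm³

2.20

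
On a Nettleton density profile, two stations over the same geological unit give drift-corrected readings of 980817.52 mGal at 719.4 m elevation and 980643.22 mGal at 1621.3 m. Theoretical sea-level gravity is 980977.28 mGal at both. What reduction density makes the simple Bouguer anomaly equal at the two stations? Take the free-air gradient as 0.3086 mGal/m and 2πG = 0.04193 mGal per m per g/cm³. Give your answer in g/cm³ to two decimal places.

Δg_obs = 980643.22 − 980817.52 = -174.30 mGal over Δh = 1621.3 − 719.4 = 901.9 m
Equal Bouguer anomalies ⇒ Δg_obs + (0.3086 − 0.04193ρ)·Δh = 0
0.3086 − 0.04193ρ = −Δg_obs/Δh = 0.19326
ρ = (0.3086 − 0.19326) / 0.04193 = 2.75 g/cm³

2.75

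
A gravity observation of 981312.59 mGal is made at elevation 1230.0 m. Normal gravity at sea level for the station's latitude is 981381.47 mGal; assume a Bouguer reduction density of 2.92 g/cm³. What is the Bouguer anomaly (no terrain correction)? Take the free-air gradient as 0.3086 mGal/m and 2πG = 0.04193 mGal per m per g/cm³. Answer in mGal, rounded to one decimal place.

160.1

Free-air correction = 0.3086 × 1230.0 = 379.58 mGal
Free-air anomaly = 981312.59 − 981381.47 + (379.58) = 310.70 mGal
Bouguer slab correction = 0.04193 × 2.92 × 1230.0 = 150.60 mGal
Simple Bouguer anomaly = 310.70 − (150.60) = 160.10 mGal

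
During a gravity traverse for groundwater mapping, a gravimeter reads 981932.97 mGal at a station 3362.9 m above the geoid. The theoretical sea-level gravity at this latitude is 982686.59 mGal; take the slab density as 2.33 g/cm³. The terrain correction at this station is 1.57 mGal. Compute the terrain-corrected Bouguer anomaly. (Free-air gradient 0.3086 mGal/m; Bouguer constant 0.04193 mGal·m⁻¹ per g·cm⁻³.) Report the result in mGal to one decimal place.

Free-air correction = 0.3086 × 3362.9 = 1037.79 mGal
Free-air anomaly = 981932.97 − 982686.59 + (1037.79) = 284.17 mGal
Bouguer slab correction = 0.04193 × 2.33 × 3362.9 = 328.54 mGal
Simple Bouguer anomaly = 284.17 − (328.54) = -44.37 mGal
Complete Bouguer anomaly = -44.37 + 1.57 = -42.80 mGal

-42.8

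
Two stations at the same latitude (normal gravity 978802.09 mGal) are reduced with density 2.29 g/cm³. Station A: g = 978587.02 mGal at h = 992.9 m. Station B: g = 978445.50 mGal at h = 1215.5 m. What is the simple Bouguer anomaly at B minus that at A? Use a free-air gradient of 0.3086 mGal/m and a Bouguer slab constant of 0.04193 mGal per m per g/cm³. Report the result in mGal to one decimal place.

Δg_SB(A) = 978587.02 − 978802.09 + 0.3086×992.9 − 0.04193×2.29×992.9 = -4.00 mGal
Δg_SB(B) = 978445.50 − 978802.09 + 0.3086×1215.5 − 0.04193×2.29×1215.5 = -98.20 mGal
Difference = -98.20 − (-4.00) = -94.20 mGal

-94.2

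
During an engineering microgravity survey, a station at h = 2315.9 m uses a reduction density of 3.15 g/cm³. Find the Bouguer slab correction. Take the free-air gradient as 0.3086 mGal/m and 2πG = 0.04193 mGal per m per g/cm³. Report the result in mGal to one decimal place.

Bouguer slab correction = 0.04193 × 3.15 × 2315.9 = 305.9 mGal

305.9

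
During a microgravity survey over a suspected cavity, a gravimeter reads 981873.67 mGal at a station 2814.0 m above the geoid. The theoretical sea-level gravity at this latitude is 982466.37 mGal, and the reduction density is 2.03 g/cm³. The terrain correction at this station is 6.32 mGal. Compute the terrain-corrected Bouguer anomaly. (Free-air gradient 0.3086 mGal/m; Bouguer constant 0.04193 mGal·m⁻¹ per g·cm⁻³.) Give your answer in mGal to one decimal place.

Free-air correction = 0.3086 × 2814.0 = 868.40 mGal
Free-air anomaly = 981873.67 − 982466.37 + (868.40) = 275.70 mGal
Bouguer slab correction = 0.04193 × 2.03 × 2814.0 = 239.52 mGal
Simple Bouguer anomaly = 275.70 − (239.52) = 36.18 mGal
Complete Bouguer anomaly = 36.18 + 6.32 = 42.50 mGal

42.5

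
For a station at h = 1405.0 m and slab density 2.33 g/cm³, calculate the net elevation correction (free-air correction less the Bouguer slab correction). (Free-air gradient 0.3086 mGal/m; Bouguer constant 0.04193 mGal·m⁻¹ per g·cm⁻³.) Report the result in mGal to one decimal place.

Combined gradient = 0.3086 − 0.04193 × 2.33 = 0.2109031 mGal/m
Combined elevation correction = 0.2109031 × 1405.0 = 296.3 mGal

296.3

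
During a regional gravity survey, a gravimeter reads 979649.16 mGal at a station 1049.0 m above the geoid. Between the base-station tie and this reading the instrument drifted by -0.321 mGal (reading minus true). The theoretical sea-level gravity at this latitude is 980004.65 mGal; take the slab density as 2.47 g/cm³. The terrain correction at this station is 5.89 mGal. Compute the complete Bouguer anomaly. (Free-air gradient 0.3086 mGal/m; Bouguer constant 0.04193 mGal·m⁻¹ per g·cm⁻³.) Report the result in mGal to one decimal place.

-134.2

Drift-corrected reading = 979649.16 − (-0.321) = 979649.481 mGal
Free-air correction = 0.3086 × 1049.0 = 323.72 mGal
Free-air anomaly = 979649.481 − 980004.65 + (323.72) = -31.449 mGal
Bouguer slab correction = 0.04193 × 2.47 × 1049.0 = 108.64 mGal
Simple Bouguer anomaly = -31.449 − (108.64) = -140.089 mGal
Complete Bouguer anomaly = -140.089 + 5.89 = -134.199 mGal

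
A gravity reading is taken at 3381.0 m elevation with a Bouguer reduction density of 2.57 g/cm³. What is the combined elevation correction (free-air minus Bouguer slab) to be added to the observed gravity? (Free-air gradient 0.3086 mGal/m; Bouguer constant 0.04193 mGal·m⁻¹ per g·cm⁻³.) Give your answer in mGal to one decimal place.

Combined gradient = 0.3086 − 0.04193 × 2.57 = 0.2008399 mGal/m
Combined elevation correction = 0.2008399 × 3381.0 = 679.0 mGal

679.0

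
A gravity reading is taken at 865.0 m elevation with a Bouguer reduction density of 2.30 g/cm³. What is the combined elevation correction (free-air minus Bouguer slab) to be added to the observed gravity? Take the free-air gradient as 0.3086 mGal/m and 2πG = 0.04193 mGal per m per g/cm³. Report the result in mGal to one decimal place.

Combined gradient = 0.3086 − 0.04193 × 2.30 = 0.2121610 mGal/m
Combined elevation correction = 0.2121610 × 865.0 = 183.5 mGal

183.5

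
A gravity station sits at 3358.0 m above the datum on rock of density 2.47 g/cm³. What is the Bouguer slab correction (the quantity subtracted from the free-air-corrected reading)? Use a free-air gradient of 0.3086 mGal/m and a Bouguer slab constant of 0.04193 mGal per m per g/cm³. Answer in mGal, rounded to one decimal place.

Bouguer slab correction = 0.04193 × 2.47 × 3358.0 = 347.8 mGal

347.8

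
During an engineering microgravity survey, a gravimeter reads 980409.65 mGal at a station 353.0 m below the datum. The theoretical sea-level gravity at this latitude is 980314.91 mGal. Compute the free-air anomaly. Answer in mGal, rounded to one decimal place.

-14.2

Free-air correction = 0.3086 × -353.0 = -108.94 mGal
Free-air anomaly = 980409.65 − 980314.91 + (-108.94) = -14.20 mGal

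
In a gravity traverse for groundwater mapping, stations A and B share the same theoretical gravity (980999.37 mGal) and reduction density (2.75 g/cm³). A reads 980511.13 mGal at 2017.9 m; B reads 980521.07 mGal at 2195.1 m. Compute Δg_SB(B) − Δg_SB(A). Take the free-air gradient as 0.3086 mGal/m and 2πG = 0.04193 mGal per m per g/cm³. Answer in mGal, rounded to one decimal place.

Δg_SB(A) = 980511.13 − 980999.37 + 0.3086×2017.9 − 0.04193×2.75×2017.9 = -98.20 mGal
Δg_SB(B) = 980521.07 − 980999.37 + 0.3086×2195.1 − 0.04193×2.75×2195.1 = -54.00 mGal
Difference = -54.00 − (-98.20) = 44.20 mGal

44.2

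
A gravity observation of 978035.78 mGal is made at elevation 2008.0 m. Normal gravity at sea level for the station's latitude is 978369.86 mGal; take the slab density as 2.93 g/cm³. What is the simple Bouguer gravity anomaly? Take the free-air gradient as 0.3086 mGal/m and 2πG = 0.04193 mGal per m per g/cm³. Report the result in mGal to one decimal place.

Free-air correction = 0.3086 × 2008.0 = 619.67 mGal
Free-air anomaly = 978035.78 − 978369.86 + (619.67) = 285.59 mGal
Bouguer slab correction = 0.04193 × 2.93 × 2008.0 = 246.69 mGal
Simple Bouguer anomaly = 285.59 − (246.69) = 38.90 mGal

38.9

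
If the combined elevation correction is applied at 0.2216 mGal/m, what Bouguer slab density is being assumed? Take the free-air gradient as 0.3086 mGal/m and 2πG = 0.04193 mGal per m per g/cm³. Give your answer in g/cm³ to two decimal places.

2.07

0.2216 = 0.3086 − 0.04193 × ρ
ρ = (0.3086 − 0.2216) / 0.04193 = 2.07 g/cm³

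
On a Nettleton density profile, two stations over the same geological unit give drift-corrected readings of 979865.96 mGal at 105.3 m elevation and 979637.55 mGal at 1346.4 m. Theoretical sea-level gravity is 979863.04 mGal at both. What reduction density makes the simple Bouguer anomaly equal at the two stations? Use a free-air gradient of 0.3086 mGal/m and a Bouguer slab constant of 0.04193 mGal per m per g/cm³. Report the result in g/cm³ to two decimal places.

Δg_obs = 979637.55 − 979865.96 = -228.41 mGal over Δh = 1346.4 − 105.3 = 1241.1 m
Equal Bouguer anomalies ⇒ Δg_obs + (0.3086 − 0.04193ρ)·Δh = 0
0.3086 − 0.04193ρ = −Δg_obs/Δh = 0.18404
ρ = (0.3086 − 0.18404) / 0.04193 = 2.97 g/cm³

2.97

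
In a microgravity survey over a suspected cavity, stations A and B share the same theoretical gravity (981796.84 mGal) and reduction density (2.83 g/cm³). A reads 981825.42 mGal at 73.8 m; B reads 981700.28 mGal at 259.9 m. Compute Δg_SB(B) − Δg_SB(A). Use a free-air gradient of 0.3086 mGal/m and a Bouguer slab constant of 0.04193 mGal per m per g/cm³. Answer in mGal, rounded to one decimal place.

-89.8

Δg_SB(A) = 981825.42 − 981796.84 + 0.3086×73.8 − 0.04193×2.83×73.8 = 42.60 mGal
Δg_SB(B) = 981700.28 − 981796.84 + 0.3086×259.9 − 0.04193×2.83×259.9 = -47.20 mGal
Difference = -47.20 − (42.60) = -89.80 mGal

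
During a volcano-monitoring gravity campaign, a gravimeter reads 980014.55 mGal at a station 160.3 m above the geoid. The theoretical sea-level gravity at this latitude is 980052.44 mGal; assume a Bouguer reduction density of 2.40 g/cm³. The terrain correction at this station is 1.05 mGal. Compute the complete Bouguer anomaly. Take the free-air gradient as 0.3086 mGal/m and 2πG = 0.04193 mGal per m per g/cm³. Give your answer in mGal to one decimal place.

-3.5

Free-air correction = 0.3086 × 160.3 = 49.47 mGal
Free-air anomaly = 980014.55 − 980052.44 + (49.47) = 11.58 mGal
Bouguer slab correction = 0.04193 × 2.40 × 160.3 = 16.13 mGal
Simple Bouguer anomaly = 11.58 − (16.13) = -4.55 mGal
Complete Bouguer anomaly = -4.55 + 1.05 = -3.50 mGal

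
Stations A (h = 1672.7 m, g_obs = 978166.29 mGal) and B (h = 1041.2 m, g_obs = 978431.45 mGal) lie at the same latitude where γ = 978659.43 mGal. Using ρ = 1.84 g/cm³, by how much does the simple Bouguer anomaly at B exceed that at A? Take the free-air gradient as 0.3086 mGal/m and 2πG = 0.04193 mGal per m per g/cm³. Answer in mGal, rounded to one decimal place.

Δg_SB(A) = 978166.29 − 978659.43 + 0.3086×1672.7 − 0.04193×1.84×1672.7 = -106.00 mGal
Δg_SB(B) = 978431.45 − 978659.43 + 0.3086×1041.2 − 0.04193×1.84×1041.2 = 13.00 mGal
Difference = 13.00 − (-106.00) = 119.00 mGal

119.0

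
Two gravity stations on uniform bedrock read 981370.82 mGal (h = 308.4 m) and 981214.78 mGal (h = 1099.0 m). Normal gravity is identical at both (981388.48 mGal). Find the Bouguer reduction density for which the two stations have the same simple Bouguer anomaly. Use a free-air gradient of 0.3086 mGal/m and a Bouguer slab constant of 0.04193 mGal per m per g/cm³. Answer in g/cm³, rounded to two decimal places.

Δg_obs = 981214.78 − 981370.82 = -156.04 mGal over Δh = 1099.0 − 308.4 = 790.6 m
Equal Bouguer anomalies ⇒ Δg_obs + (0.3086 − 0.04193ρ)·Δh = 0
0.3086 − 0.04193ρ = −Δg_obs/Δh = 0.19737
ρ = (0.3086 − 0.19737) / 0.04193 = 2.65 g/cm³

2.65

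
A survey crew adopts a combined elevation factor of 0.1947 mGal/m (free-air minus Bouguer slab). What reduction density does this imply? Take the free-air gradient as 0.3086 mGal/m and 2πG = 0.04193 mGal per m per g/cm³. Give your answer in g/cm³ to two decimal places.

0.1947 = 0.3086 − 0.04193 × ρ
ρ = (0.3086 − 0.1947) / 0.04193 = 2.72 g/cm³

2.72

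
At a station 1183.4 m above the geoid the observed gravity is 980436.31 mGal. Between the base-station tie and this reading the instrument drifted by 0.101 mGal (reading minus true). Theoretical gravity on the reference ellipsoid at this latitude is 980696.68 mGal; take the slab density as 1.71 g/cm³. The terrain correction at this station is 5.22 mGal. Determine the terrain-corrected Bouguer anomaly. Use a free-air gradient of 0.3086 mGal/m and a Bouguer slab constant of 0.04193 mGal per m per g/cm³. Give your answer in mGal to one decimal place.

Drift-corrected reading = 980436.31 − (0.101) = 980436.209 mGal
Free-air correction = 0.3086 × 1183.4 = 365.20 mGal
Free-air anomaly = 980436.209 − 980696.68 + (365.20) = 104.729 mGal
Bouguer slab correction = 0.04193 × 1.71 × 1183.4 = 84.85 mGal
Simple Bouguer anomaly = 104.729 − (84.85) = 19.879 mGal
Complete Bouguer anomaly = 19.879 + 5.22 = 25.099 mGal

25.1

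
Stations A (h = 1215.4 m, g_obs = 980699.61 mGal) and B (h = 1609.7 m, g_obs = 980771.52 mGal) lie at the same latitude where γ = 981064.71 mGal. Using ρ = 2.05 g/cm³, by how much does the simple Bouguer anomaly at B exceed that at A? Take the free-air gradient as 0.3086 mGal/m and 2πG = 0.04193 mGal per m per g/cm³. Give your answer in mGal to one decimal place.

Δg_SB(A) = 980699.61 − 981064.71 + 0.3086×1215.4 − 0.04193×2.05×1215.4 = -94.50 mGal
Δg_SB(B) = 980771.52 − 981064.71 + 0.3086×1609.7 − 0.04193×2.05×1609.7 = 65.20 mGal
Difference = 65.20 − (-94.50) = 159.70 mGal

159.7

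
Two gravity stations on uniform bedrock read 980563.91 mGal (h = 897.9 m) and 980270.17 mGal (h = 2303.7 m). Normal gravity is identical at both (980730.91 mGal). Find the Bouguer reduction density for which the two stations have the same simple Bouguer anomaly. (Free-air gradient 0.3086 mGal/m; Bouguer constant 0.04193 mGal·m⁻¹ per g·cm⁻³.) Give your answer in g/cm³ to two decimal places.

2.38

Δg_obs = 980270.17 − 980563.91 = -293.74 mGal over Δh = 2303.7 − 897.9 = 1405.8 m
Equal Bouguer anomalies ⇒ Δg_obs + (0.3086 − 0.04193ρ)·Δh = 0
0.3086 − 0.04193ρ = −Δg_obs/Δh = 0.20895
ρ = (0.3086 − 0.20895) / 0.04193 = 2.38 g/cm³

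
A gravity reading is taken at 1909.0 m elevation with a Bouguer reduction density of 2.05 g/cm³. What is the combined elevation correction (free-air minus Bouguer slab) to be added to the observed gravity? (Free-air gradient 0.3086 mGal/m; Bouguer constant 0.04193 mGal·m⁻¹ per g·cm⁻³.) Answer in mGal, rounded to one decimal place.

425.0

Combined gradient = 0.3086 − 0.04193 × 2.05 = 0.2226435 mGal/m
Combined elevation correction = 0.2226435 × 1909.0 = 425.0 mGal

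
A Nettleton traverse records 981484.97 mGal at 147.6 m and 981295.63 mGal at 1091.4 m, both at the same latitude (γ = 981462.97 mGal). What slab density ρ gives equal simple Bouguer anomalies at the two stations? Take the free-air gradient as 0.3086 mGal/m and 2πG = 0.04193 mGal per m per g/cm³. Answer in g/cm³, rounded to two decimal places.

2.58

Δg_obs = 981295.63 − 981484.97 = -189.34 mGal over Δh = 1091.4 − 147.6 = 943.8 m
Equal Bouguer anomalies ⇒ Δg_obs + (0.3086 − 0.04193ρ)·Δh = 0
0.3086 − 0.04193ρ = −Δg_obs/Δh = 0.20061
ρ = (0.3086 − 0.20061) / 0.04193 = 2.58 g/cm³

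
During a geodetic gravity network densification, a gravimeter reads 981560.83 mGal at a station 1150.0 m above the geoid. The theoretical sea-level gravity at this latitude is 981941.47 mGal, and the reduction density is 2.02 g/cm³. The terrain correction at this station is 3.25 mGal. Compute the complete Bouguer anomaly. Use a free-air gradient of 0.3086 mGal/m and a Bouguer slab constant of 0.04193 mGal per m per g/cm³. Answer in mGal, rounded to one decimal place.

Free-air correction = 0.3086 × 1150.0 = 354.89 mGal
Free-air anomaly = 981560.83 − 981941.47 + (354.89) = -25.75 mGal
Bouguer slab correction = 0.04193 × 2.02 × 1150.0 = 97.40 mGal
Simple Bouguer anomaly = -25.75 − (97.40) = -123.15 mGal
Complete Bouguer anomaly = -123.15 + 3.25 = -119.90 mGal

-119.9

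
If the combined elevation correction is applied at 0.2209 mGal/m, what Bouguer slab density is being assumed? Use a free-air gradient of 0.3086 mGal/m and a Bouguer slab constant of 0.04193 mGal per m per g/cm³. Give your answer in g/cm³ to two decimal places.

2.09

0.2209 = 0.3086 − 0.04193 × ρ
ρ = (0.3086 − 0.2209) / 0.04193 = 2.09 g/cm³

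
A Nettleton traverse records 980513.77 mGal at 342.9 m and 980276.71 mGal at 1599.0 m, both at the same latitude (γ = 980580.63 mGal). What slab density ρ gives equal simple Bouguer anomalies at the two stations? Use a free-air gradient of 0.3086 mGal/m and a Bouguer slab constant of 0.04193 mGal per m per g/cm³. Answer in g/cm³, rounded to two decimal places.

Δg_obs = 980276.71 − 980513.77 = -237.06 mGal over Δh = 1599.0 − 342.9 = 1256.1 m
Equal Bouguer anomalies ⇒ Δg_obs + (0.3086 − 0.04193ρ)·Δh = 0
0.3086 − 0.04193ρ = −Δg_obs/Δh = 0.18873
ρ = (0.3086 − 0.18873) / 0.04193 = 2.86 g/cm³

2.86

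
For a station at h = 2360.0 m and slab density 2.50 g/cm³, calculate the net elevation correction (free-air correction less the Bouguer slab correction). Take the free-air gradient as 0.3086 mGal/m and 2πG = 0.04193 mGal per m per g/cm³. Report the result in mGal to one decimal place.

Combined gradient = 0.3086 − 0.04193 × 2.50 = 0.2037750 mGal/m
Combined elevation correction = 0.2037750 × 2360.0 = 480.9 mGal

480.9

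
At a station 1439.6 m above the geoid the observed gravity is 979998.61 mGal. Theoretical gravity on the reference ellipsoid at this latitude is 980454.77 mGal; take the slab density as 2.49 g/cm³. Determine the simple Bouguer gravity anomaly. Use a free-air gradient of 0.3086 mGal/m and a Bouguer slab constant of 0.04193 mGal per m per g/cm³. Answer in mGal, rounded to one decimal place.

Free-air correction = 0.3086 × 1439.6 = 444.26 mGal
Free-air anomaly = 979998.61 − 980454.77 + (444.26) = -11.90 mGal
Bouguer slab correction = 0.04193 × 2.49 × 1439.6 = 150.30 mGal
Simple Bouguer anomaly = -11.90 − (150.30) = -162.20 mGal

-162.2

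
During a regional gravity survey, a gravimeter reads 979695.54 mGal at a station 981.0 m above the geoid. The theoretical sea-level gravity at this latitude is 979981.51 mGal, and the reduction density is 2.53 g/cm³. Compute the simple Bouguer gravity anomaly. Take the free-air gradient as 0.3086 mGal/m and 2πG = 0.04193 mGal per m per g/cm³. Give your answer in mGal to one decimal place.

-87.3

Free-air correction = 0.3086 × 981.0 = 302.74 mGal
Free-air anomaly = 979695.54 − 979981.51 + (302.74) = 16.77 mGal
Bouguer slab correction = 0.04193 × 2.53 × 981.0 = 104.07 mGal
Simple Bouguer anomaly = 16.77 − (104.07) = -87.30 mGal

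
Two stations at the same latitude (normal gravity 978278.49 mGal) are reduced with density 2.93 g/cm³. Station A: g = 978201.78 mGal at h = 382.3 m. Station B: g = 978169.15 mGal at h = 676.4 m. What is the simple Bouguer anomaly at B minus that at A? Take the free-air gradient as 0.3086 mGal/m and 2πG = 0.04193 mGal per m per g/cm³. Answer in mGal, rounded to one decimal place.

Δg_SB(A) = 978201.78 − 978278.49 + 0.3086×382.3 − 0.04193×2.93×382.3 = -5.70 mGal
Δg_SB(B) = 978169.15 − 978278.49 + 0.3086×676.4 − 0.04193×2.93×676.4 = 16.30 mGal
Difference = 16.30 − (-5.70) = 22.00 mGal

22.0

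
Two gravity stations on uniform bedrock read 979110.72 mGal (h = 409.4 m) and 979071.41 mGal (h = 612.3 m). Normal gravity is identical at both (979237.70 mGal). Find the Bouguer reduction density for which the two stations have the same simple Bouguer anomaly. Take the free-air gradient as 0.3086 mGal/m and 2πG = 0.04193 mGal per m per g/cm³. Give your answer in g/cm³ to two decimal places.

2.74

Δg_obs = 979071.41 − 979110.72 = -39.31 mGal over Δh = 612.3 − 409.4 = 202.9 m
Equal Bouguer anomalies ⇒ Δg_obs + (0.3086 − 0.04193ρ)·Δh = 0
0.3086 − 0.04193ρ = −Δg_obs/Δh = 0.19374
ρ = (0.3086 − 0.19374) / 0.04193 = 2.74 g/cm³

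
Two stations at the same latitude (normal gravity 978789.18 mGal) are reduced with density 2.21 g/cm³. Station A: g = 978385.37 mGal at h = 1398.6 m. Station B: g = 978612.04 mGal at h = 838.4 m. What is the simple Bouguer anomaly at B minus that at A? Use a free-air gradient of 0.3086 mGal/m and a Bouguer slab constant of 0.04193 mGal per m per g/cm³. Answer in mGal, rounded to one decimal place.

105.7

Δg_SB(A) = 978385.37 − 978789.18 + 0.3086×1398.6 − 0.04193×2.21×1398.6 = -101.80 mGal
Δg_SB(B) = 978612.04 − 978789.18 + 0.3086×838.4 − 0.04193×2.21×838.4 = 3.90 mGal
Difference = 3.90 − (-101.80) = 105.70 mGal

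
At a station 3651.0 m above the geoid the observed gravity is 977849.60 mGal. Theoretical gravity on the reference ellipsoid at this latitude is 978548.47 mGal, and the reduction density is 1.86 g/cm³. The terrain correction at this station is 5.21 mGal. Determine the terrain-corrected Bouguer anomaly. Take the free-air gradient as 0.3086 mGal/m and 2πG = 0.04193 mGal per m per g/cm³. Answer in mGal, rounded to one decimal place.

148.3

Free-air correction = 0.3086 × 3651.0 = 1126.70 mGal
Free-air anomaly = 977849.60 − 978548.47 + (1126.70) = 427.83 mGal
Bouguer slab correction = 0.04193 × 1.86 × 3651.0 = 284.74 mGal
Simple Bouguer anomaly = 427.83 − (284.74) = 143.09 mGal
Complete Bouguer anomaly = 143.09 + 5.21 = 148.30 mGal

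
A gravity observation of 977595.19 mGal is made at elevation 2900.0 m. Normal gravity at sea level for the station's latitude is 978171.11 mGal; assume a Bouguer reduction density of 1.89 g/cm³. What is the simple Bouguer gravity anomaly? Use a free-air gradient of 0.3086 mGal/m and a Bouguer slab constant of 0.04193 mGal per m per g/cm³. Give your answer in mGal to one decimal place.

89.2

Free-air correction = 0.3086 × 2900.0 = 894.94 mGal
Free-air anomaly = 977595.19 − 978171.11 + (894.94) = 319.02 mGal
Bouguer slab correction = 0.04193 × 1.89 × 2900.0 = 229.82 mGal
Simple Bouguer anomaly = 319.02 − (229.82) = 89.20 mGal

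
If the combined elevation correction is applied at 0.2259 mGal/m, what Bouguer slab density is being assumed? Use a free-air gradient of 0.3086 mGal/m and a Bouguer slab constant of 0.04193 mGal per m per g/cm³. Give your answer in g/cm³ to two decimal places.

1.97

0.2259 = 0.3086 − 0.04193 × ρ
ρ = (0.3086 − 0.2259) / 0.04193 = 1.97 g/cm³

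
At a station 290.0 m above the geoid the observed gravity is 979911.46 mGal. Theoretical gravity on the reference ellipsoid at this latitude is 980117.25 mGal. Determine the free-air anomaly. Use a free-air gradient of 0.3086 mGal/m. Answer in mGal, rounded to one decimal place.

-116.3

Free-air correction = 0.3086 × 290.0 = 89.49 mGal
Free-air anomaly = 979911.46 − 980117.25 + (89.49) = -116.30 mGal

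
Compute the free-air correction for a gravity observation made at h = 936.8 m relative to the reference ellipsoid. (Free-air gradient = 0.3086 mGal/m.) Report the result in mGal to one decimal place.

Free-air correction = 0.3086 × 936.8 = 289.1 mGal

289.1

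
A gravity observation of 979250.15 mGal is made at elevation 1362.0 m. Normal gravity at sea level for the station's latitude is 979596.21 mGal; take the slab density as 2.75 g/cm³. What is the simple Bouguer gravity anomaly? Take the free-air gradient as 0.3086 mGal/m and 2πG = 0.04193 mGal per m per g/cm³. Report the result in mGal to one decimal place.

Free-air correction = 0.3086 × 1362.0 = 420.31 mGal
Free-air anomaly = 979250.15 − 979596.21 + (420.31) = 74.25 mGal
Bouguer slab correction = 0.04193 × 2.75 × 1362.0 = 157.05 mGal
Simple Bouguer anomaly = 74.25 − (157.05) = -82.80 mGal

-82.8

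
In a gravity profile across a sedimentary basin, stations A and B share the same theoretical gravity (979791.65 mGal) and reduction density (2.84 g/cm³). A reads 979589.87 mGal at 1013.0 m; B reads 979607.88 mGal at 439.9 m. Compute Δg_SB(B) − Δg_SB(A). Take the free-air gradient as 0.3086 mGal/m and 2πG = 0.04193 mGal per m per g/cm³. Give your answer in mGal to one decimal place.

-90.6

Δg_SB(A) = 979589.87 − 979791.65 + 0.3086×1013.0 − 0.04193×2.84×1013.0 = -9.80 mGal
Δg_SB(B) = 979607.88 − 979791.65 + 0.3086×439.9 − 0.04193×2.84×439.9 = -100.40 mGal
Difference = -100.40 − (-9.80) = -90.60 mGal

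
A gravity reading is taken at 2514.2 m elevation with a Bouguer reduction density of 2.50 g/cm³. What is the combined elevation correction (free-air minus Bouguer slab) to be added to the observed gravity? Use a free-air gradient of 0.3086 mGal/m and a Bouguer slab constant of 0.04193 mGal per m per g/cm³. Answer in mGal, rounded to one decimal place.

Combined gradient = 0.3086 − 0.04193 × 2.50 = 0.2037750 mGal/m
Combined elevation correction = 0.2037750 × 2514.2 = 512.3 mGal

512.3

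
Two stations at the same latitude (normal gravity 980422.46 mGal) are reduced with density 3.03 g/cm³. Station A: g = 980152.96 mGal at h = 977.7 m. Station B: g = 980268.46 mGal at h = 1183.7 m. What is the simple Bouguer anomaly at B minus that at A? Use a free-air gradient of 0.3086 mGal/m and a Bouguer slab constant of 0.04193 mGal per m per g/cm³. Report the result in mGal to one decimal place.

152.9

Δg_SB(A) = 980152.96 − 980422.46 + 0.3086×977.7 − 0.04193×3.03×977.7 = -92.00 mGal
Δg_SB(B) = 980268.46 − 980422.46 + 0.3086×1183.7 − 0.04193×3.03×1183.7 = 60.90 mGal
Difference = 60.90 − (-92.00) = 152.90 mGal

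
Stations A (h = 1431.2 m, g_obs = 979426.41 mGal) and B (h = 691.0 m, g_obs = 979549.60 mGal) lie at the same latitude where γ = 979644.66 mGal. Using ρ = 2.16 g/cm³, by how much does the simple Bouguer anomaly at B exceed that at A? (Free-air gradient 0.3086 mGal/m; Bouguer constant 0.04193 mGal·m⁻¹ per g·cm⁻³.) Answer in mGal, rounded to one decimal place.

-38.2

Δg_SB(A) = 979426.41 − 979644.66 + 0.3086×1431.2 − 0.04193×2.16×1431.2 = 93.80 mGal
Δg_SB(B) = 979549.60 − 979644.66 + 0.3086×691.0 − 0.04193×2.16×691.0 = 55.60 mGal
Difference = 55.60 − (93.80) = -38.20 mGal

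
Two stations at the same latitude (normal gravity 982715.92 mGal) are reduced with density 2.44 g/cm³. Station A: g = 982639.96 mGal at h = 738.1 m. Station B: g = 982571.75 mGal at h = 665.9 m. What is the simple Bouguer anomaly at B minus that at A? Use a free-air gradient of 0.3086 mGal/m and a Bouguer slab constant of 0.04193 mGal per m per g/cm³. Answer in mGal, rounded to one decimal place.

Δg_SB(A) = 982639.96 − 982715.92 + 0.3086×738.1 − 0.04193×2.44×738.1 = 76.30 mGal
Δg_SB(B) = 982571.75 − 982715.92 + 0.3086×665.9 − 0.04193×2.44×665.9 = -6.80 mGal
Difference = -6.80 − (76.30) = -83.10 mGal

-83.1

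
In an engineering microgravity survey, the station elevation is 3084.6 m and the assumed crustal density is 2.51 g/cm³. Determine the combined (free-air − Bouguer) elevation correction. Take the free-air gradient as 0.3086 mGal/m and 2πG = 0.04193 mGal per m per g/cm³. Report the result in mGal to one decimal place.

Combined gradient = 0.3086 − 0.04193 × 2.51 = 0.2033557 mGal/m
Combined elevation correction = 0.2033557 × 3084.6 = 627.3 mGal

627.3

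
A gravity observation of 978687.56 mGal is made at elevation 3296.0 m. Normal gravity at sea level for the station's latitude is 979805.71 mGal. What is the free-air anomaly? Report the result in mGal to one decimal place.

-101.0

Free-air correction = 0.3086 × 3296.0 = 1017.15 mGal
Free-air anomaly = 978687.56 − 979805.71 + (1017.15) = -101.00 mGal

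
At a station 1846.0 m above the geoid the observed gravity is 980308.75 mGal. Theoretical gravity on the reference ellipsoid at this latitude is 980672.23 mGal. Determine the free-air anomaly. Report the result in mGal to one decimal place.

206.2

Free-air correction = 0.3086 × 1846.0 = 569.68 mGal
Free-air anomaly = 980308.75 − 980672.23 + (569.68) = 206.20 mGal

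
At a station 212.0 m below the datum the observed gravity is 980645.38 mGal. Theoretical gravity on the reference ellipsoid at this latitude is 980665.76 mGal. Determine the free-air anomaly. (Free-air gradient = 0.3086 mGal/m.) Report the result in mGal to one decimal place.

-85.8

Free-air correction = 0.3086 × -212.0 = -65.42 mGal
Free-air anomaly = 980645.38 − 980665.76 + (-65.42) = -85.80 mGal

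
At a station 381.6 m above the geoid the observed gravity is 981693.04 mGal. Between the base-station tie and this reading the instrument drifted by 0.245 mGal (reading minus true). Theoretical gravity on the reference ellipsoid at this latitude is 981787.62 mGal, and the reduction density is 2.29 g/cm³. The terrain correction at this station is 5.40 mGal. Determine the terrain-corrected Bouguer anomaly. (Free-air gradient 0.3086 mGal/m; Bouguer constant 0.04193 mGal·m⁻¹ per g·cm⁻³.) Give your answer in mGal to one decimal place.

-8.3

Drift-corrected reading = 981693.04 − (0.245) = 981692.795 mGal
Free-air correction = 0.3086 × 381.6 = 117.76 mGal
Free-air anomaly = 981692.795 − 981787.62 + (117.76) = 22.935 mGal
Bouguer slab correction = 0.04193 × 2.29 × 381.6 = 36.64 mGal
Simple Bouguer anomaly = 22.935 − (36.64) = -13.705 mGal
Complete Bouguer anomaly = -13.705 + 5.40 = -8.305 mGal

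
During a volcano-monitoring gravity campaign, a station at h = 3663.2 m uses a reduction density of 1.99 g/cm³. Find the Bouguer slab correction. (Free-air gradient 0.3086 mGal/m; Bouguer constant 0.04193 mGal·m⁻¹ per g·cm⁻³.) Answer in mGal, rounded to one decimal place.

Bouguer slab correction = 0.04193 × 1.99 × 3663.2 = 305.7 mGal

305.7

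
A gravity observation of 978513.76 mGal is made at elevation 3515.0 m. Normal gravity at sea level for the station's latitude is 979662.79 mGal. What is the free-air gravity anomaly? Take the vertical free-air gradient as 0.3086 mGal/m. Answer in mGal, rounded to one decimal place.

Free-air correction = 0.3086 × 3515.0 = 1084.73 mGal
Free-air anomaly = 978513.76 − 979662.79 + (1084.73) = -64.30 mGal

-64.3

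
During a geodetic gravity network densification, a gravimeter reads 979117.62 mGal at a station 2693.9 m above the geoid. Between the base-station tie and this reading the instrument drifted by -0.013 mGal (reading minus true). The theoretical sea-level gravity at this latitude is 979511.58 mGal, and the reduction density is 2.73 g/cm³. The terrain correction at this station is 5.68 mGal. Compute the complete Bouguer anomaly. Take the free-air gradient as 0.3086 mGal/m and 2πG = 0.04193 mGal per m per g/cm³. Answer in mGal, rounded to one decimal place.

Drift-corrected reading = 979117.62 − (-0.013) = 979117.633 mGal
Free-air correction = 0.3086 × 2693.9 = 831.34 mGal
Free-air anomaly = 979117.633 − 979511.58 + (831.34) = 437.393 mGal
Bouguer slab correction = 0.04193 × 2.73 × 2693.9 = 308.37 mGal
Simple Bouguer anomaly = 437.393 − (308.37) = 129.023 mGal
Complete Bouguer anomaly = 129.023 + 5.68 = 134.703 mGal

134.7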